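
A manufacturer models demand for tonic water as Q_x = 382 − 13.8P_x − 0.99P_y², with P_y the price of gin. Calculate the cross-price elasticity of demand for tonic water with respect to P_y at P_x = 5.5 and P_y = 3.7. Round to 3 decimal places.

-0.093

At P_x = 5.5 and P_y = 3.7: Q_x = 292.547.
∂Q_x/∂P_y = -1.98P_y = -1.98(3.7) = -7.3260.
ε = (∂Q_x/∂P_y)(P_y/Q_x) = -7.3260 × (3.7/292.547) ≈ -0.093.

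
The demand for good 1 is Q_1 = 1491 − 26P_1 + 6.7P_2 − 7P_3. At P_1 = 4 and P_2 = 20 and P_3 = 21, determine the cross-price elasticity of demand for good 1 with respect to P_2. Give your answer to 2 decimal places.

At P_1 = 4 and P_2 = 20 and P_3 = 21: Q_1 = 1374.
∂Q_1/∂P_2 = 6.7.
ε = (∂Q_1/∂P_2)(P_2/Q_1) = 6.7 × (20/1374) ≈ 0.10.
Since ε > 0, good 1 and good 2 are substitutes.

0.10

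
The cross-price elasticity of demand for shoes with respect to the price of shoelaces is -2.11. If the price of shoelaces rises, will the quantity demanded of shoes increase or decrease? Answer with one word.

decrease

ε < 0 and the price of shoelaces rises, so the quantity of shoes moves in the opposite direction: it decreases.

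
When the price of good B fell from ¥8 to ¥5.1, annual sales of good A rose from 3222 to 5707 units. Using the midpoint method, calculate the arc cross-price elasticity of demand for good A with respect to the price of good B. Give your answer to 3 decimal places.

-1.257

ΔQ_A = 5707 − 3222 = 2485; ΔP_B = 5.1 − 8 = -2.9.
Midpoints: Q̄_A = 4464.5, P̄_B = 6.55.
ε = (ΔQ_A/Q̄_A)/(ΔP_B/P̄_B) = (2485/4464.5)/(-2.9/6.55) ≈ -1.257.
ε < 0: good A and good B are complements.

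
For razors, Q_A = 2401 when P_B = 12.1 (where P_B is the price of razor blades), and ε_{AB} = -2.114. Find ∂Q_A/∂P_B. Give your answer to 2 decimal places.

-419.48

ε = (∂Q_A/∂P_B)·(P_B/Q_A) ⇒ ∂Q_A/∂P_B = ε·Q_A/P_B = -2.114 × 2401/12.1 ≈ -419.48.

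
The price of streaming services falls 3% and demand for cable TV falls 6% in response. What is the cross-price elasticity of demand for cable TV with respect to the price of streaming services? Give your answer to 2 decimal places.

2.00

ε = (%ΔQ of cable TV) / (%ΔP of streaming services) = (-6%) / (-3%) ≈ 2.00.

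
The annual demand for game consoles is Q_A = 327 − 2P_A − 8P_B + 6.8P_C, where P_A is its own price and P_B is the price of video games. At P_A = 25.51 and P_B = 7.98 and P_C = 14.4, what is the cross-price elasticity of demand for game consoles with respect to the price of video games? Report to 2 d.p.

At P_A = 25.51 and P_B = 7.98 and P_C = 14.4: Q_A = 310.06.
∂Q_A/∂P_B = -8.
ε = (∂Q_A/∂P_B)(P_B/Q_A) = -8 × (7.98/310.06) ≈ -0.21.

-0.21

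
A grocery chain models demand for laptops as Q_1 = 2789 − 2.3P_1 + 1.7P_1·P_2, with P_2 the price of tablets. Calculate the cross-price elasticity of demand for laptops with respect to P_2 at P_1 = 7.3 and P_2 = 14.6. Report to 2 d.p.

0.06

At P_1 = 7.3 and P_2 = 14.6: Q_1 = 2953.396.
∂Q_1/∂P_2 = 1.7P_1 = 1.7(7.3) = 12.4100.
ε = (∂Q_1/∂P_2)(P_2/Q_1) = 12.4100 × (14.6/2953.396) ≈ 0.06.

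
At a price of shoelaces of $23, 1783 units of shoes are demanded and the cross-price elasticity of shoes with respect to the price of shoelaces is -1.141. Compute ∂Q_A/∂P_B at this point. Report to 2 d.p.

ε = (∂Q_A/∂P_B)·(P_B/Q_A) ⇒ ∂Q_A/∂P_B = ε·Q_A/P_B = -1.141 × 1783/23 ≈ -88.45.

-88.45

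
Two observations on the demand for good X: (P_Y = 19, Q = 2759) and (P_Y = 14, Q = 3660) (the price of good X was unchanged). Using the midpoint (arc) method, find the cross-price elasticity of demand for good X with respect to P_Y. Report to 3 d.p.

-0.926

ΔQ_X = 3660 − 2759 = 901; ΔP_Y = 14 − 19 = -5.
Midpoints: Q̄_X = 3209.5, P̄_Y = 16.50.
ε = (ΔQ_X/Q̄_X)/(ΔP_Y/P̄_Y) = (901/3209.5)/(-5/16.50) ≈ -0.926.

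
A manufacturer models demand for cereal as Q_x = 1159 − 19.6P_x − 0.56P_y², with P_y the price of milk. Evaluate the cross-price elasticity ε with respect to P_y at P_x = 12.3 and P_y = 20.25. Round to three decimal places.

At P_x = 12.3 and P_y = 20.25: Q_x = 688.285.
∂Q_x/∂P_y = -1.12P_y = -1.12(20.25) = -22.6800.
ε = (∂Q_x/∂P_y)(P_y/Q_x) = -22.6800 × (20.25/688.285) ≈ -0.667.
ε < 0: complements.

-0.667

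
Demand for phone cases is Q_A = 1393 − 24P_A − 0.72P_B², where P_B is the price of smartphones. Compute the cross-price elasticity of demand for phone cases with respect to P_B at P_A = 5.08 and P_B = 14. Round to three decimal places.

At P_A = 5.08 and P_B = 14: Q_A = 1129.96.
∂Q_A/∂P_B = -1.44P_B = -1.44(14) = -20.1600.
ε = (∂Q_A/∂P_B)(P_B/Q_A) = -20.1600 × (14/1129.96) ≈ -0.250.

-0.250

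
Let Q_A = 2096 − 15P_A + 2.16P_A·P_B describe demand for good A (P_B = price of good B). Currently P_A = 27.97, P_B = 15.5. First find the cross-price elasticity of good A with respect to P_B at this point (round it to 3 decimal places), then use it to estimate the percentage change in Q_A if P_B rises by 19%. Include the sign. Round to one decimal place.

6.8%

At P_A = 27.97, P_B = 15.5: Q_A = 2612.886.
∂Q_A/∂P_B = 2.16P_A = 60.4152.
ε = (∂Q_A/∂P_B)(P_B/Q_A) = 60.4152 × 15.5/2612.886 ≈ 0.358.
%ΔQ_A ≈ ε × %ΔP_B = 0.358 × (19%) = 6.8%.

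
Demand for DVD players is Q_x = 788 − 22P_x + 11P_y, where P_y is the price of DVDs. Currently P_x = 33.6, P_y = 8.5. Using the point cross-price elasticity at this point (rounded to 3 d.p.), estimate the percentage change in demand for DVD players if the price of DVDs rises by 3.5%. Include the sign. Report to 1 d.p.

2.3%

At P_x = 33.6, P_y = 8.5: Q_x = 142.3.
∂Q_x/∂P_y = 11.
ε = (∂Q_x/∂P_y)(P_y/Q_x) = 11.0000 × 8.5/142.3 ≈ 0.657.
%ΔQ_x ≈ ε × %ΔP_y = 0.657 × (3.5%) = 2.3%.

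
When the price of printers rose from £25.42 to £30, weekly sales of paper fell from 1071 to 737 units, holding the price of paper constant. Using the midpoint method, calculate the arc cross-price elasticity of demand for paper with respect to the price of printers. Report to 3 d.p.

-2.235

ΔQ_A = 737 − 1071 = -334; ΔP_B = 30 − 25.42 = 4.58.
Midpoints: Q̄_A = 904.0, P̄_B = 27.71.
ε = (ΔQ_A/Q̄_A)/(ΔP_B/P̄_B) = (-334/904.0)/(4.58/27.71) ≈ -2.235.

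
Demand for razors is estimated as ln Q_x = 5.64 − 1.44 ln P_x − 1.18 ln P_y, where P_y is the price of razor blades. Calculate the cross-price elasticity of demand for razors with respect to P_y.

In a log-linear (constant-elasticity) demand function, the coefficient on ln P_y is the cross-price elasticity.
ε = -1.18. Negative, so razors and razor blades are complements.

-1.18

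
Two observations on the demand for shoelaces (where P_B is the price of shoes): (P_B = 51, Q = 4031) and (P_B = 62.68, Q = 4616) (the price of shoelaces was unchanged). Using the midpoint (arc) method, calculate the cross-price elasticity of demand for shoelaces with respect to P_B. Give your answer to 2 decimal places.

0.66

ΔQ_A = 4616 − 4031 = 585; ΔP_B = 62.68 − 51 = 11.68.
Midpoints: Q̄_A = 4323.5, P̄_B = 56.84.
ε = (ΔQ_A/Q̄_A)/(ΔP_B/P̄_B) = (585/4323.5)/(11.68/56.84) ≈ 0.66.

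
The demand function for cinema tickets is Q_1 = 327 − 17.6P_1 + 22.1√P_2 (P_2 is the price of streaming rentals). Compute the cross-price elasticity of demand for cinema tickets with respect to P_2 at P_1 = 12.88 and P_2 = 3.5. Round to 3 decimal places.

At P_1 = 12.88 and P_2 = 3.5: Q_1 = 141.657.
∂Q_1/∂P_2 = 22.1/(2√P_2) = 22.1/(2√3.5) = 5.9065.
ε = (∂Q_1/∂P_2)(P_2/Q_1) = 5.9065 × (3.5/141.657) ≈ 0.146.
ε > 0: substitutes.

0.146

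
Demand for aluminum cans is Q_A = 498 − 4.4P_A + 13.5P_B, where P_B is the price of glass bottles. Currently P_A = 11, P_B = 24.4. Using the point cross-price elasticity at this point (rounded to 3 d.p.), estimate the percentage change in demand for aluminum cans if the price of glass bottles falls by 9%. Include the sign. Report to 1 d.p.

At P_A = 11, P_B = 24.4: Q_A = 779.
∂Q_A/∂P_B = 13.5.
ε = (∂Q_A/∂P_B)(P_B/Q_A) = 13.5000 × 24.4/779 ≈ 0.423.
%ΔQ_A ≈ ε × %ΔP_B = 0.423 × (-9%) = -3.8%.

-3.8%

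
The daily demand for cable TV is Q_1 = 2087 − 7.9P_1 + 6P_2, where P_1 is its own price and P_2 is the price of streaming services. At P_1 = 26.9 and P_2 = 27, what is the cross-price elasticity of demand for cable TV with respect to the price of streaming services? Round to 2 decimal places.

0.08

At P_1 = 26.9 and P_2 = 27: Q_1 = 2036.49.
∂Q_1/∂P_2 = 6.
ε = (∂Q_1/∂P_2)(P_2/Q_1) = 6 × (27/2036.49) ≈ 0.08.
Since ε > 0, cable TV and streaming services are substitutes.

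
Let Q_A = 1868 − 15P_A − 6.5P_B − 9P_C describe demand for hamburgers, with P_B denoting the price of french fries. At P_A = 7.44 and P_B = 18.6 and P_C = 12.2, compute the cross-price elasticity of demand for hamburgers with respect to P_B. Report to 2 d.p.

At P_A = 7.44 and P_B = 18.6 and P_C = 12.2: Q_A = 1525.7.
∂Q_A/∂P_B = -6.5.
ε = (∂Q_A/∂P_B)(P_B/Q_A) = -6.5 × (18.6/1525.7) ≈ -0.08.

-0.08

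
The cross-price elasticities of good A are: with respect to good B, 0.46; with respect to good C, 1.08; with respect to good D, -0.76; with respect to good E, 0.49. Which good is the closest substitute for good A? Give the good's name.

Substitutes have ε > 0. Among the positive values, 1.08 (good C) is largest.

good C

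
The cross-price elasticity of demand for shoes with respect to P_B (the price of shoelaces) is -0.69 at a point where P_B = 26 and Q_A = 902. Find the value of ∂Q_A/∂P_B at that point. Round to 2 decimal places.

-23.94

ε = (∂Q_A/∂P_B)·(P_B/Q_A) ⇒ ∂Q_A/∂P_B = ε·Q_A/P_B = -0.69 × 902/26 ≈ -23.94.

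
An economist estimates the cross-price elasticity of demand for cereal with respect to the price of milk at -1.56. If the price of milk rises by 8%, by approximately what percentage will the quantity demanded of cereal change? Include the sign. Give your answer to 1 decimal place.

-12.5%

%ΔQ ≈ ε × %ΔP of milk = -1.56 × (8%) = -12.5%.
Demand for cereal falls by about 12.5%.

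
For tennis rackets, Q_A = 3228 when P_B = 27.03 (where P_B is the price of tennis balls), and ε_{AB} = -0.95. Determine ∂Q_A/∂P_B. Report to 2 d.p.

ε = (∂Q_A/∂P_B)·(P_B/Q_A) ⇒ ∂Q_A/∂P_B = ε·Q_A/P_B = -0.95 × 3228/27.03 ≈ -113.45.

-113.45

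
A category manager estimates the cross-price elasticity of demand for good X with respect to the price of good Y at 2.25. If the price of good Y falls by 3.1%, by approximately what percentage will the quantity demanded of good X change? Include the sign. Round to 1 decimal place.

-7.0%

%ΔQ ≈ ε × %ΔP of good Y = 2.25 × (-3.1%) = -7.0%.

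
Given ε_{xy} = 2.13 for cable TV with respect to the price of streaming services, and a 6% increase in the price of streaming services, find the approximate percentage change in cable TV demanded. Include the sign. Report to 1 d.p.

12.8%

%ΔQ ≈ ε × %ΔP of streaming services = 2.13 × (6%) = 12.8%.
Demand for cable TV rises by about 12.8%.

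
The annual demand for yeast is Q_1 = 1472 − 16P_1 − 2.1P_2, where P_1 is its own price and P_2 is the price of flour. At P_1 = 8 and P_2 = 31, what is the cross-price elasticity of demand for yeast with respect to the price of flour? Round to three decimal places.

At P_1 = 8 and P_2 = 31: Q_1 = 1278.9.
∂Q_1/∂P_2 = -2.1.
ε = (∂Q_1/∂P_2)(P_2/Q_1) = -2.1 × (31/1278.9) ≈ -0.051.

-0.051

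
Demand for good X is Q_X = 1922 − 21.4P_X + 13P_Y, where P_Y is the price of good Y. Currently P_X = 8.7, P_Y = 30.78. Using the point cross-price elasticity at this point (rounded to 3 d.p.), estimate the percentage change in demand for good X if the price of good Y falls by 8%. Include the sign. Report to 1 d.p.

-1.5%

At P_X = 8.7, P_Y = 30.78: Q_X = 2135.96.
∂Q_X/∂P_Y = 13.
ε = (∂Q_X/∂P_Y)(P_Y/Q_X) = 13.0000 × 30.78/2135.96 ≈ 0.187.
%ΔQ_X ≈ ε × %ΔP_Y = 0.187 × (-8%) = -1.5%.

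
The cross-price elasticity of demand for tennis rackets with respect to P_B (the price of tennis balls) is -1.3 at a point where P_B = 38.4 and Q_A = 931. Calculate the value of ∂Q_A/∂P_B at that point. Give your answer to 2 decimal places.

-31.52

ε = (∂Q_A/∂P_B)·(P_B/Q_A) ⇒ ∂Q_A/∂P_B = ε·Q_A/P_B = -1.3 × 931/38.4 ≈ -31.52.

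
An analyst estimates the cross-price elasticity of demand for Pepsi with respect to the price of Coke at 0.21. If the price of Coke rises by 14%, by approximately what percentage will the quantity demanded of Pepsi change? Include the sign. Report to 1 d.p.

%ΔQ ≈ ε × %ΔP of Coke = 0.21 × (14%) = 2.9%.
Demand for Pepsi rises by about 2.9%.

2.9%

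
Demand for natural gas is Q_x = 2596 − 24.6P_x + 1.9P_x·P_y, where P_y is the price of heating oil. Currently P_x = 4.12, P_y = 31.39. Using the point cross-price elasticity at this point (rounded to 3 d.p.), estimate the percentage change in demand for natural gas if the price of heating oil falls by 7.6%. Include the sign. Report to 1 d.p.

At P_x = 4.12, P_y = 31.39: Q_x = 2740.369.
∂Q_x/∂P_y = 1.9P_x = 7.8280.
ε = (∂Q_x/∂P_y)(P_y/Q_x) = 7.8280 × 31.39/2740.369 ≈ 0.090.
%ΔQ_x ≈ ε × %ΔP_y = 0.090 × (-7.6%) = -0.7%.

-0.7%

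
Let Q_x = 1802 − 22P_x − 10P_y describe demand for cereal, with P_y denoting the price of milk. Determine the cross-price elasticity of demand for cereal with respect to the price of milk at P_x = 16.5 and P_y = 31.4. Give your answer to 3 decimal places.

-0.279

At P_x = 16.5 and P_y = 31.4: Q_x = 1125.
∂Q_x/∂P_y = -10.
ε = (∂Q_x/∂P_y)(P_y/Q_x) = -10 × (31.4/1125) ≈ -0.279.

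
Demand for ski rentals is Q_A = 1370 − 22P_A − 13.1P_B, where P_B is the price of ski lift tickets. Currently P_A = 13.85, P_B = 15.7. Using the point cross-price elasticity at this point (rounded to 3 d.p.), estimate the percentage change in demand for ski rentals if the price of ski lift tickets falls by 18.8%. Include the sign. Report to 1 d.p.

4.5%

At P_A = 13.85, P_B = 15.7: Q_A = 859.63.
∂Q_A/∂P_B = -13.1.
ε = (∂Q_A/∂P_B)(P_B/Q_A) = -13.1000 × 15.7/859.63 ≈ -0.239.
%ΔQ_A ≈ ε × %ΔP_B = -0.239 × (-18.8%) = 4.5%.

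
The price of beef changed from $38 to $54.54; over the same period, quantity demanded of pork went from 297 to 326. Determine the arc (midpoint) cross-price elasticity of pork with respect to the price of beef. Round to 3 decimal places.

0.260

ΔQ_A = 326 − 297 = 29; ΔP_B = 54.54 − 38 = 16.54.
Midpoints: Q̄_A = 311.5, P̄_B = 46.27.
ε = (ΔQ_A/Q̄_A)/(ΔP_B/P̄_B) = (29/311.5)/(16.54/46.27) ≈ 0.260.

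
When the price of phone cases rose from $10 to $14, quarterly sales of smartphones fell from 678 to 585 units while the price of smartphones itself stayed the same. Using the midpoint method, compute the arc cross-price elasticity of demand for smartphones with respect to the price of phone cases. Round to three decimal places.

-0.442

ΔQ_A = 585 − 678 = -93; ΔP_B = 14 − 10 = 4.
Midpoints: Q̄_A = 631.5, P̄_B = 12.00.
ε = (ΔQ_A/Q̄_A)/(ΔP_B/P̄_B) = (-93/631.5)/(4/12.00) ≈ -0.442.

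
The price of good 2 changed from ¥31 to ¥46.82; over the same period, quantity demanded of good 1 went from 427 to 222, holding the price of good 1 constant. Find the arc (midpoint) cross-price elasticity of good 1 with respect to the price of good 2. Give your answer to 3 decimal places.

-1.554

ΔQ_1 = 222 − 427 = -205; ΔP_2 = 46.82 − 31 = 15.82.
Midpoints: Q̄_1 = 324.5, P̄_2 = 38.91.
ε = (ΔQ_1/Q̄_1)/(ΔP_2/P̄_2) = (-205/324.5)/(15.82/38.91) ≈ -1.554.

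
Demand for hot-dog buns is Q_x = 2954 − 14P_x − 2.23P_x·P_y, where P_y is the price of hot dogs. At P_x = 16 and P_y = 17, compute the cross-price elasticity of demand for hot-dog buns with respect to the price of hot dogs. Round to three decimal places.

At P_x = 16 and P_y = 17: Q_x = 2123.44.
∂Q_x/∂P_y = -2.23P_x = -2.23(16) = -35.6800.
ε = (∂Q_x/∂P_y)(P_y/Q_x) = -35.6800 × (17/2123.44) ≈ -0.286.

-0.286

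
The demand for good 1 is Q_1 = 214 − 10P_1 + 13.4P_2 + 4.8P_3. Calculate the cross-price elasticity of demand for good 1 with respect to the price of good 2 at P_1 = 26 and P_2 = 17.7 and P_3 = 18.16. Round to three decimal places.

At P_1 = 26 and P_2 = 17.7 and P_3 = 18.16: Q_1 = 278.348.
∂Q_1/∂P_2 = 13.4.
ε = (∂Q_1/∂P_2)(P_2/Q_1) = 13.4 × (17.7/278.348) ≈ 0.852.

0.852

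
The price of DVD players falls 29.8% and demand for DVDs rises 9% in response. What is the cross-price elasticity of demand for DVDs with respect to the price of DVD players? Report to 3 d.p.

ε = (%ΔQ of DVDs) / (%ΔP of DVD players) = (9%) / (-29.8%) ≈ -0.302.
Negative cross-price elasticity: complements.

-0.302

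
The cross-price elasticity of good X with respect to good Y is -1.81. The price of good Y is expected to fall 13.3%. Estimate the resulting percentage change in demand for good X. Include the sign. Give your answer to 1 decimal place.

%ΔQ ≈ ε × %ΔP of good Y = -1.81 × (-13.3%) = 24.1%.
Demand for good X rises by about 24.1%.

24.1%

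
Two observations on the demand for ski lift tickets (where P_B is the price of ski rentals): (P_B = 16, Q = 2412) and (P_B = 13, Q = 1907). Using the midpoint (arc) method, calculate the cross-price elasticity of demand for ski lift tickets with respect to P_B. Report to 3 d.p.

ΔQ_A = 1907 − 2412 = -505; ΔP_B = 13 − 16 = -3.
Midpoints: Q̄_A = 2159.5, P̄_B = 14.50.
ε = (ΔQ_A/Q̄_A)/(ΔP_B/P̄_B) = (-505/2159.5)/(-3/14.50) ≈ 1.130.

1.130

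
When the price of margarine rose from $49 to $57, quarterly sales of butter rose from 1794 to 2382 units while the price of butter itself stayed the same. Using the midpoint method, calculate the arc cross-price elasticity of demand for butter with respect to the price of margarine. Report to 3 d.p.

1.866

ΔQ_A = 2382 − 1794 = 588; ΔP_B = 57 − 49 = 8.
Midpoints: Q̄_A = 2088.0, P̄_B = 53.00.
ε = (ΔQ_A/Q̄_A)/(ΔP_B/P̄_B) = (588/2088.0)/(8/53.00) ≈ 1.866.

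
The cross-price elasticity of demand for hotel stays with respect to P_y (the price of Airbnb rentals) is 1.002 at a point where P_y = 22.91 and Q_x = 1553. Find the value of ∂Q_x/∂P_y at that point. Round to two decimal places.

67.92

ε = (∂Q_x/∂P_y)·(P_y/Q_x) ⇒ ∂Q_x/∂P_y = ε·Q_x/P_y = 1.002 × 1553/22.91 ≈ 67.92.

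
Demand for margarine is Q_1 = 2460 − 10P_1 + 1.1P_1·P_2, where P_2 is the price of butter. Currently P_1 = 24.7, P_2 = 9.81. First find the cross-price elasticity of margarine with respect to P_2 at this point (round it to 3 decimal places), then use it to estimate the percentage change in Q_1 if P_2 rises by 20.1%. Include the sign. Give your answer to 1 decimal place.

At P_1 = 24.7, P_2 = 9.81: Q_1 = 2479.538.
∂Q_1/∂P_2 = 1.1P_1 = 27.1700.
ε = (∂Q_1/∂P_2)(P_2/Q_1) = 27.1700 × 9.81/2479.538 ≈ 0.107.
%ΔQ_1 ≈ ε × %ΔP_2 = 0.107 × (20.1%) = 2.2%.

2.2%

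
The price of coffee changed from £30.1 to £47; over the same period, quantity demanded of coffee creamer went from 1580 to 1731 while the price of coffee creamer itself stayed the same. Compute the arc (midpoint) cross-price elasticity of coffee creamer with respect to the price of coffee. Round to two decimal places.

ΔQ_A = 1731 − 1580 = 151; ΔP_B = 47 − 30.1 = 16.9.
Midpoints: Q̄_A = 1655.5, P̄_B = 38.55.
ε = (ΔQ_A/Q̄_A)/(ΔP_B/P̄_B) = (151/1655.5)/(16.9/38.55) ≈ 0.21.

0.21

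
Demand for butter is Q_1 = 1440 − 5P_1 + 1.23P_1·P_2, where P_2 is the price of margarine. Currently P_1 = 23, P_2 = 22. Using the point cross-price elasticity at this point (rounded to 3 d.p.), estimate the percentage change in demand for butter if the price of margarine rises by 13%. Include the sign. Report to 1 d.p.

4.2%

At P_1 = 23, P_2 = 22: Q_1 = 1947.38.
∂Q_1/∂P_2 = 1.23P_1 = 28.2900.
ε = (∂Q_1/∂P_2)(P_2/Q_1) = 28.2900 × 22/1947.38 ≈ 0.320.
%ΔQ_1 ≈ ε × %ΔP_2 = 0.320 × (13%) = 4.2%.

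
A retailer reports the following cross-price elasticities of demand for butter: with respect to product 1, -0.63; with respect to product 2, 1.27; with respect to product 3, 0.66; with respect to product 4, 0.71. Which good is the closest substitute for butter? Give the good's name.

Substitutes have ε > 0. Among the positive values, 1.27 (product 2) is largest.

product 2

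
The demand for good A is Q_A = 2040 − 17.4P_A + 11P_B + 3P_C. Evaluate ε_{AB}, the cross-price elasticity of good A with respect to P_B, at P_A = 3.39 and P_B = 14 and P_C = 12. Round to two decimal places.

0.07

At P_A = 3.39 and P_B = 14 and P_C = 12: Q_A = 2171.014.
∂Q_A/∂P_B = 11.
ε = (∂Q_A/∂P_B)(P_B/Q_A) = 11 × (14/2171.014) ≈ 0.07.
Since ε > 0, good A and good B are substitutes.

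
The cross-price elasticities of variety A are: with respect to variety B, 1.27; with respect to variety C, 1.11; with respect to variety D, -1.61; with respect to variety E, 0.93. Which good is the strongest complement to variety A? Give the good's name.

Complements have ε < 0. The most negative value is -1.61 (variety D).

variety D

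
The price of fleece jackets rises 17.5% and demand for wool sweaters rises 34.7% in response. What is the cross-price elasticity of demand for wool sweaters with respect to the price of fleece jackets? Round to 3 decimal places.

ε = (%ΔQ of wool sweaters) / (%ΔP of fleece jackets) = (34.7%) / (17.5%) ≈ 1.983.

1.983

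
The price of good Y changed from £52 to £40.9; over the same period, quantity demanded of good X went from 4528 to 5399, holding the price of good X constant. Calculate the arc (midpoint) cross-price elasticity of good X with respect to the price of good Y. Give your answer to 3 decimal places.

-0.734

ΔQ_X = 5399 − 4528 = 871; ΔP_Y = 40.9 − 52 = -11.1.
Midpoints: Q̄_X = 4963.5, P̄_Y = 46.45.
ε = (ΔQ_X/Q̄_X)/(ΔP_Y/P̄_Y) = (871/4963.5)/(-11.1/46.45) ≈ -0.734.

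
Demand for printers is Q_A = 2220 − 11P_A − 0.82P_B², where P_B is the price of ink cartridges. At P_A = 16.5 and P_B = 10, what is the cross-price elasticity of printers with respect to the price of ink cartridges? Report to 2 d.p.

-0.08

At P_A = 16.5 and P_B = 10: Q_A = 1956.5.
∂Q_A/∂P_B = -1.64P_B = -1.64(10) = -16.4000.
ε = (∂Q_A/∂P_B)(P_B/Q_A) = -16.4000 × (10/1956.5) ≈ -0.08.
ε < 0: complements.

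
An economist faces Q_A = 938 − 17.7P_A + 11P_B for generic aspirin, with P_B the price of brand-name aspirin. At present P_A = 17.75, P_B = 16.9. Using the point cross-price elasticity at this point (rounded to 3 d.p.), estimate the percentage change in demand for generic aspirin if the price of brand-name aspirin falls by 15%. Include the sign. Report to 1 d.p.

-3.5%

At P_A = 17.75, P_B = 16.9: Q_A = 809.725.
∂Q_A/∂P_B = 11.
ε = (∂Q_A/∂P_B)(P_B/Q_A) = 11.0000 × 16.9/809.725 ≈ 0.230.
%ΔQ_A ≈ ε × %ΔP_B = 0.230 × (-15%) = -3.5%.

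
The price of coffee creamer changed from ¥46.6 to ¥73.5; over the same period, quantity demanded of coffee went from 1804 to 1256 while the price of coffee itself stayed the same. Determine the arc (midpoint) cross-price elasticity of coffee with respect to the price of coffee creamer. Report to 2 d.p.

-0.80

ΔQ_A = 1256 − 1804 = -548; ΔP_B = 73.5 − 46.6 = 26.9.
Midpoints: Q̄_A = 1530.0, P̄_B = 60.05.
ε = (ΔQ_A/Q̄_A)/(ΔP_B/P̄_B) = (-548/1530.0)/(26.9/60.05) ≈ -0.80.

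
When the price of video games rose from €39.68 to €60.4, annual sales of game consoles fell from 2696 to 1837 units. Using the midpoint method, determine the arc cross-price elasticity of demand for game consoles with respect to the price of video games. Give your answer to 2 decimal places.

ΔQ_A = 1837 − 2696 = -859; ΔP_B = 60.4 − 39.68 = 20.72.
Midpoints: Q̄_A = 2266.5, P̄_B = 50.04.
ε = (ΔQ_A/Q̄_A)/(ΔP_B/P̄_B) = (-859/2266.5)/(20.72/50.04) ≈ -0.92.

-0.92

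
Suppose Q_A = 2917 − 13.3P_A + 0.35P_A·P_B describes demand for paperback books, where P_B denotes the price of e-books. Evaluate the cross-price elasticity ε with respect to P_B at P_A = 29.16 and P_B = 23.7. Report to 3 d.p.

0.087

At P_A = 29.16 and P_B = 23.7: Q_A = 2771.054.
∂Q_A/∂P_B = 0.35P_A = 0.35(29.16) = 10.2060.
ε = (∂Q_A/∂P_B)(P_B/Q_A) = 10.2060 × (23.7/2771.054) ≈ 0.087.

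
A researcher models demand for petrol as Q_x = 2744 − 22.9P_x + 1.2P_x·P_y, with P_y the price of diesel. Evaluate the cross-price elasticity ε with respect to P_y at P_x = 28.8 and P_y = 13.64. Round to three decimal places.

0.184

At P_x = 28.8 and P_y = 13.64: Q_x = 2555.878.
∂Q_x/∂P_y = 1.2P_x = 1.2(28.8) = 34.5600.
ε = (∂Q_x/∂P_y)(P_y/Q_x) = 34.5600 × (13.64/2555.878) ≈ 0.184.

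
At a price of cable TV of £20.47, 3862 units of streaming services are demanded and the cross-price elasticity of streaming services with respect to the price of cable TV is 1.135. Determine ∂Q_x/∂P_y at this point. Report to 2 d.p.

214.14

ε = (∂Q_x/∂P_y)·(P_y/Q_x) ⇒ ∂Q_x/∂P_y = ε·Q_x/P_y = 1.135 × 3862/20.47 ≈ 214.14.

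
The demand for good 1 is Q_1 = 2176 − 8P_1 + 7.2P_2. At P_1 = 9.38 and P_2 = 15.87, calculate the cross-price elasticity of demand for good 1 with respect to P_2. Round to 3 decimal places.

At P_1 = 9.38 and P_2 = 15.87: Q_1 = 2215.224.
∂Q_1/∂P_2 = 7.2.
ε = (∂Q_1/∂P_2)(P_2/Q_1) = 7.2 × (15.87/2215.224) ≈ 0.052.

0.052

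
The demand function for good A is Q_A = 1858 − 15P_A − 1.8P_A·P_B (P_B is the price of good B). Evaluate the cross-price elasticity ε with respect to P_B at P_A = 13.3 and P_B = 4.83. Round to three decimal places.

At P_A = 13.3 and P_B = 4.83: Q_A = 1542.870.
∂Q_A/∂P_B = -1.8P_A = -1.8(13.3) = -23.9400.
ε = (∂Q_A/∂P_B)(P_B/Q_A) = -23.9400 × (4.83/1542.870) ≈ -0.075.

-0.075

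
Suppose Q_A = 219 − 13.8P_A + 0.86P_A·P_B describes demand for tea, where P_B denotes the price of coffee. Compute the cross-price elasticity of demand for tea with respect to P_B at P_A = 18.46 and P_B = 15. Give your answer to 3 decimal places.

1.177

At P_A = 18.46 and P_B = 15: Q_A = 202.386.
∂Q_A/∂P_B = 0.86P_A = 0.86(18.46) = 15.8756.
ε = (∂Q_A/∂P_B)(P_B/Q_A) = 15.8756 × (15/202.386) ≈ 1.177.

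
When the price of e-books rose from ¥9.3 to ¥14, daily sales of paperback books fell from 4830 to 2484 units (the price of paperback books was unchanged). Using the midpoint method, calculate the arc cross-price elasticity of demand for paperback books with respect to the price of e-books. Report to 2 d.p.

-1.59

ΔQ_A = 2484 − 4830 = -2346; ΔP_B = 14 − 9.3 = 4.7.
Midpoints: Q̄_A = 3657.0, P̄_B = 11.65.
ε = (ΔQ_A/Q̄_A)/(ΔP_B/P̄_B) = (-2346/3657.0)/(4.7/11.65) ≈ -1.59.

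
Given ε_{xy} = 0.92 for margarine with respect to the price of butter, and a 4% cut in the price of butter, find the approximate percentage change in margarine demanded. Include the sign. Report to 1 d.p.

-3.7%

%ΔQ ≈ ε × %ΔP of butter = 0.92 × (-4%) = -3.7%.
Demand for margarine falls by about 3.7%.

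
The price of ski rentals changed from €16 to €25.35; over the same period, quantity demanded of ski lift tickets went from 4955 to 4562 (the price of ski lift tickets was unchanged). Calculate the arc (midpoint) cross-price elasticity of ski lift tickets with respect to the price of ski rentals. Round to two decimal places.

ΔQ_A = 4562 − 4955 = -393; ΔP_B = 25.35 − 16 = 9.35.
Midpoints: Q̄_A = 4758.5, P̄_B = 20.68.
ε = (ΔQ_A/Q̄_A)/(ΔP_B/P̄_B) = (-393/4758.5)/(9.35/20.68) ≈ -0.18.

-0.18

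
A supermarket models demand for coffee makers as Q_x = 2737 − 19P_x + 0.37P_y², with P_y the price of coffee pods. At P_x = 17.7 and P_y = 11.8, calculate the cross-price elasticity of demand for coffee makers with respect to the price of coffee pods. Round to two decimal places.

At P_x = 17.7 and P_y = 11.8: Q_x = 2452.219.
∂Q_x/∂P_y = 0.74P_y = 0.74(11.8) = 8.7320.
ε = (∂Q_x/∂P_y)(P_y/Q_x) = 8.7320 × (11.8/2452.219) ≈ 0.04.

0.04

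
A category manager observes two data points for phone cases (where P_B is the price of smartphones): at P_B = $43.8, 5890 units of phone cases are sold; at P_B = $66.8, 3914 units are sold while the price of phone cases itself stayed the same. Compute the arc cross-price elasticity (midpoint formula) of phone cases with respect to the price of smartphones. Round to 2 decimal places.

ΔQ_A = 3914 − 5890 = -1976; ΔP_B = 66.8 − 43.8 = 23.
Midpoints: Q̄_A = 4902.0, P̄_B = 55.30.
ε = (ΔQ_A/Q̄_A)/(ΔP_B/P̄_B) = (-1976/4902.0)/(23/55.30) ≈ -0.97.

-0.97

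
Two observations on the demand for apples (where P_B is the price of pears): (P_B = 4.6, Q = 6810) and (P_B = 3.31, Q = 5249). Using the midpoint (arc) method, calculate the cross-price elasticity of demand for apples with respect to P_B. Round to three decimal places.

0.794

ΔQ_A = 5249 − 6810 = -1561; ΔP_B = 3.31 − 4.6 = -1.29.
Midpoints: Q̄_A = 6029.5, P̄_B = 3.96.
ε = (ΔQ_A/Q̄_A)/(ΔP_B/P̄_B) = (-1561/6029.5)/(-1.29/3.96) ≈ 0.794.
ε > 0: apples and pears are substitutes.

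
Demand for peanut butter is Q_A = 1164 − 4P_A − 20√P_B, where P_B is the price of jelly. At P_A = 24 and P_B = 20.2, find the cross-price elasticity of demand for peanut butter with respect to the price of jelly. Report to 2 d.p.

-0.05

At P_A = 24 and P_B = 20.2: Q_A = 978.111.
∂Q_A/∂P_B = -20/(2√P_B) = -20/(2√20.2) = -2.2250.
ε = (∂Q_A/∂P_B)(P_B/Q_A) = -2.2250 × (20.2/978.111) ≈ -0.05.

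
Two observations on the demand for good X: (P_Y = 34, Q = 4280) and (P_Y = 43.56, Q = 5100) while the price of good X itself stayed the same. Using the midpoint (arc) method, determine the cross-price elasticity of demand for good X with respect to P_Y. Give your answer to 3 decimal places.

ΔQ_X = 5100 − 4280 = 820; ΔP_Y = 43.56 − 34 = 9.56.
Midpoints: Q̄_X = 4690.0, P̄_Y = 38.78.
ε = (ΔQ_X/Q̄_X)/(ΔP_Y/P̄_Y) = (820/4690.0)/(9.56/38.78) ≈ 0.709.
ε > 0: good X and good Y are substitutes.

0.709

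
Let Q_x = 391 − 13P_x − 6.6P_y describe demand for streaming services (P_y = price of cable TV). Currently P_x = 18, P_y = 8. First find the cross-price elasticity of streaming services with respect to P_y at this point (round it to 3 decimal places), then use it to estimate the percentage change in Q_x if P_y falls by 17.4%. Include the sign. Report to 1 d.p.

8.8%

At P_x = 18, P_y = 8: Q_x = 104.2.
∂Q_x/∂P_y = -6.6.
ε = (∂Q_x/∂P_y)(P_y/Q_x) = -6.6000 × 8/104.2 ≈ -0.507.
%ΔQ_x ≈ ε × %ΔP_y = -0.507 × (-17.4%) = 8.8%.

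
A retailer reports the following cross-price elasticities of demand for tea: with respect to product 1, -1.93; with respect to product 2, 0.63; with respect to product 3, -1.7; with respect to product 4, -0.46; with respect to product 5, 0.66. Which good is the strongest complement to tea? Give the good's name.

Complements have ε < 0. The most negative value is -1.93 (product 1).

product 1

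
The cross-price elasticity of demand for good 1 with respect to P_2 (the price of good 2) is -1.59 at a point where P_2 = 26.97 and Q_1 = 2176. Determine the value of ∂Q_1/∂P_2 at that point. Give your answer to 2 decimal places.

-128.28

ε = (∂Q_1/∂P_2)·(P_2/Q_1) ⇒ ∂Q_1/∂P_2 = ε·Q_1/P_2 = -1.59 × 2176/26.97 ≈ -128.28.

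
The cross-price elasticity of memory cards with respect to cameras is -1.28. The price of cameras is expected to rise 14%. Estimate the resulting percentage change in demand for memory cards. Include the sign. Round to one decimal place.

%ΔQ ≈ ε × %ΔP of cameras = -1.28 × (14%) = -17.9%.

-17.9%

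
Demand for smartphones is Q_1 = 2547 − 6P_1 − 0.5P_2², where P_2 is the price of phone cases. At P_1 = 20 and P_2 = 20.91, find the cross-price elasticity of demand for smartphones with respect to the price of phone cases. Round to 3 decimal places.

At P_1 = 20 and P_2 = 20.91: Q_1 = 2208.386.
∂Q_1/∂P_2 = -1P_2 = -1(20.91) = -20.9100.
ε = (∂Q_1/∂P_2)(P_2/Q_1) = -20.9100 × (20.91/2208.386) ≈ -0.198.

-0.198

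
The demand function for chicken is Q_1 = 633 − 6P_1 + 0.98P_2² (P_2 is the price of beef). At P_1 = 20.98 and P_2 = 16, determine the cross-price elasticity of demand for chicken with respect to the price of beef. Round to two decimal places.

At P_1 = 20.98 and P_2 = 16: Q_1 = 758.
∂Q_1/∂P_2 = 1.96P_2 = 1.96(16) = 31.3600.
ε = (∂Q_1/∂P_2)(P_2/Q_1) = 31.3600 × (16/758) ≈ 0.66.

0.66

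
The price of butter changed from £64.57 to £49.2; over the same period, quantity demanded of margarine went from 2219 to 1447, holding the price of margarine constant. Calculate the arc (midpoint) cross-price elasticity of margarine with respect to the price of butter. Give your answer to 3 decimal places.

1.559

ΔQ_A = 1447 − 2219 = -772; ΔP_B = 49.2 − 64.57 = -15.37.
Midpoints: Q̄_A = 1833.0, P̄_B = 56.88.
ε = (ΔQ_A/Q̄_A)/(ΔP_B/P̄_B) = (-772/1833.0)/(-15.37/56.88) ≈ 1.559.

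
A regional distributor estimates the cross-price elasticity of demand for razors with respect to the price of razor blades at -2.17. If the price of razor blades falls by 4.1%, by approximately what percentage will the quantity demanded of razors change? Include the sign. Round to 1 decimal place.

%ΔQ ≈ ε × %ΔP of razor blades = -2.17 × (-4.1%) = 8.9%.
Demand for razors rises by about 8.9%.

8.9%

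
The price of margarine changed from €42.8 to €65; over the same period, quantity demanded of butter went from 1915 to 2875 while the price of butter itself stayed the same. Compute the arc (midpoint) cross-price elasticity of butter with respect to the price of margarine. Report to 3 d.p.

0.973

ΔQ_A = 2875 − 1915 = 960; ΔP_B = 65 − 42.8 = 22.2.
Midpoints: Q̄_A = 2395.0, P̄_B = 53.90.
ε = (ΔQ_A/Q̄_A)/(ΔP_B/P̄_B) = (960/2395.0)/(22.2/53.90) ≈ 0.973.
ε > 0: butter and margarine are substitutes.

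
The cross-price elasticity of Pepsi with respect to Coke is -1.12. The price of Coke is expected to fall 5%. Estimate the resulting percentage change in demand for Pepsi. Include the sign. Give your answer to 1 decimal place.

5.6%

%ΔQ ≈ ε × %ΔP of Coke = -1.12 × (-5%) = 5.6%.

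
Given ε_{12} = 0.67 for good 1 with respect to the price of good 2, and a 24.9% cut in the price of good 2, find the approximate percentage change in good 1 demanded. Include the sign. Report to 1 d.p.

%ΔQ ≈ ε × %ΔP of good 2 = 0.67 × (-24.9%) = -16.7%.

-16.7%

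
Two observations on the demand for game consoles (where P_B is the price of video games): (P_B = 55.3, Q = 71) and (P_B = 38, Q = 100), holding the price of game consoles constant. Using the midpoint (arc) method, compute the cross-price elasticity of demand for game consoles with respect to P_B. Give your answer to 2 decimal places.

-0.91

ΔQ_A = 100 − 71 = 29; ΔP_B = 38 − 55.3 = -17.3.
Midpoints: Q̄_A = 85.5, P̄_B = 46.65.
ε = (ΔQ_A/Q̄_A)/(ΔP_B/P̄_B) = (29/85.5)/(-17.3/46.65) ≈ -0.91.
ε < 0: game consoles and video games are complements.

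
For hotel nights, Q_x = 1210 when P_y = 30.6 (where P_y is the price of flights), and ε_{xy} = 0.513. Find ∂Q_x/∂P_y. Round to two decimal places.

ε = (∂Q_x/∂P_y)·(P_y/Q_x) ⇒ ∂Q_x/∂P_y = ε·Q_x/P_y = 0.513 × 1210/30.6 ≈ 20.29.

20.29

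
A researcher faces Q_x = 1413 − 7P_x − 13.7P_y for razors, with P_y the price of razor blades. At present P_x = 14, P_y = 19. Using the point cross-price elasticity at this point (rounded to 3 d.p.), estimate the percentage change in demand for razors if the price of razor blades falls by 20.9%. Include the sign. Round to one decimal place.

5.2%

At P_x = 14, P_y = 19: Q_x = 1054.7.
∂Q_x/∂P_y = -13.7.
ε = (∂Q_x/∂P_y)(P_y/Q_x) = -13.7000 × 19/1054.7 ≈ -0.247.
%ΔQ_x ≈ ε × %ΔP_y = -0.247 × (-20.9%) = 5.2%.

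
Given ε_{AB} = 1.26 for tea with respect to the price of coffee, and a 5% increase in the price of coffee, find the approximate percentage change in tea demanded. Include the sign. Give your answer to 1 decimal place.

6.3%

%ΔQ ≈ ε × %ΔP of coffee = 1.26 × (5%) = 6.3%.
Demand for tea rises by about 6.3%.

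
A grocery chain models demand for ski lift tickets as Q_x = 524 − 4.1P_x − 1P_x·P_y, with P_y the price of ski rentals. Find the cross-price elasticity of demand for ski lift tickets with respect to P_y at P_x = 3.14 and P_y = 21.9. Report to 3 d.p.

-0.155

At P_x = 3.14 and P_y = 21.9: Q_x = 442.36.
∂Q_x/∂P_y = -1P_x = -1(3.14) = -3.1400.
ε = (∂Q_x/∂P_y)(P_y/Q_x) = -3.1400 × (21.9/442.36) ≈ -0.155.
ε < 0: complements.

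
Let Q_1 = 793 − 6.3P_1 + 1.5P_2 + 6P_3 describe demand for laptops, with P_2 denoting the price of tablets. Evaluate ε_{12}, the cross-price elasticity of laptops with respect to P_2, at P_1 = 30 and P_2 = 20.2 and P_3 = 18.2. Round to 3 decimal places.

0.041

At P_1 = 30 and P_2 = 20.2 and P_3 = 18.2: Q_1 = 743.5.
∂Q_1/∂P_2 = 1.5.
ε = (∂Q_1/∂P_2)(P_2/Q_1) = 1.5 × (20.2/743.5) ≈ 0.041.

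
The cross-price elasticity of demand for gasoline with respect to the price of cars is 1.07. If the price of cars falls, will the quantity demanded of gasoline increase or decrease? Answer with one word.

ε > 0 and the price of cars falls, so the quantity of gasoline moves in the same direction: it decreases.

decrease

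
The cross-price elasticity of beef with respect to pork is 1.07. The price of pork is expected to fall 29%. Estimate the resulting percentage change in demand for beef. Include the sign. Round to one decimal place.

-31.0%

%ΔQ ≈ ε × %ΔP of pork = 1.07 × (-29%) = -31.0%.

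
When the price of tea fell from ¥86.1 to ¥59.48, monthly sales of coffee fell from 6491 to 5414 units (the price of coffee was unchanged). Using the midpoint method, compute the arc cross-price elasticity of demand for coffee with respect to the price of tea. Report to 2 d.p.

ΔQ_A = 5414 − 6491 = -1077; ΔP_B = 59.48 − 86.1 = -26.62.
Midpoints: Q̄_A = 5952.5, P̄_B = 72.79.
ε = (ΔQ_A/Q̄_A)/(ΔP_B/P̄_B) = (-1077/5952.5)/(-26.62/72.79) ≈ 0.49.

0.49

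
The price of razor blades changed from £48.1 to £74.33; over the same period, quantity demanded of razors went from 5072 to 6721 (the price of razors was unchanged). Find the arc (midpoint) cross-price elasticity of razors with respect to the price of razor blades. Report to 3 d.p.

ΔQ_A = 6721 − 5072 = 1649; ΔP_B = 74.33 − 48.1 = 26.23.
Midpoints: Q̄_A = 5896.5, P̄_B = 61.22.
ε = (ΔQ_A/Q̄_A)/(ΔP_B/P̄_B) = (1649/5896.5)/(26.23/61.22) ≈ 0.653.

0.653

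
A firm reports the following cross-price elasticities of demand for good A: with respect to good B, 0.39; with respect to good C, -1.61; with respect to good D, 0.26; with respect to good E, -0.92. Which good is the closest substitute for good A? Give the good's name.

Substitutes have ε > 0. Among the positive values, 0.39 (good B) is largest.

good B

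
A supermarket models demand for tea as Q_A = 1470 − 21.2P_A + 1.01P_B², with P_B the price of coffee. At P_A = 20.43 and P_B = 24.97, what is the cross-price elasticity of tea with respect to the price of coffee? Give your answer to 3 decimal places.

At P_A = 20.43 and P_B = 24.97: Q_A = 1666.620.
∂Q_A/∂P_B = 2.02P_B = 2.02(24.97) = 50.4394.
ε = (∂Q_A/∂P_B)(P_B/Q_A) = 50.4394 × (24.97/1666.620) ≈ 0.756.
ε > 0: substitutes.

0.756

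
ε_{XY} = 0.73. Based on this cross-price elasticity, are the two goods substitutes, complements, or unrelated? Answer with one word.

substitutes

ε = 0.73 > 0, so a higher price of good Y raises demand for good X: substitutes.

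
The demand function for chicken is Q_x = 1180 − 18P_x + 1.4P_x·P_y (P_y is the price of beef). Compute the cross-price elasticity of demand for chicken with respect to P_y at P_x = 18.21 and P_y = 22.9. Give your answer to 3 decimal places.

0.407

At P_x = 18.21 and P_y = 22.9: Q_x = 1436.033.
∂Q_x/∂P_y = 1.4P_x = 1.4(18.21) = 25.4940.
ε = (∂Q_x/∂P_y)(P_y/Q_x) = 25.4940 × (22.9/1436.033) ≈ 0.407.
ε > 0: substitutes.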